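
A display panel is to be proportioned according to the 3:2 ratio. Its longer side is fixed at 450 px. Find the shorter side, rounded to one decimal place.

3:2 = 1.50000.
Shorter side = 450 ÷ 1.50000 ≈ 300.000 → 300.0 px.

300.0 px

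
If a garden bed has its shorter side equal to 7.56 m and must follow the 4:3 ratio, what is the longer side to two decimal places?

4:3 ≈ 1.33333.
Longer side = 7.56 × 1.33333 ≈ 10.0800 → 10.08 m.

10.08 m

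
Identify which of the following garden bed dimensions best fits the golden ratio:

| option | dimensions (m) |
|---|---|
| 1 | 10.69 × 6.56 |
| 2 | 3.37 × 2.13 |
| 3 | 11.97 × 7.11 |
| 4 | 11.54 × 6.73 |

1

Target golden ratio ≈ 1.618.
1: 1.630 (Δ0.012)  2: 1.582 (Δ0.036)  3: 1.684 (Δ0.066)  4: 1.715 (Δ0.097)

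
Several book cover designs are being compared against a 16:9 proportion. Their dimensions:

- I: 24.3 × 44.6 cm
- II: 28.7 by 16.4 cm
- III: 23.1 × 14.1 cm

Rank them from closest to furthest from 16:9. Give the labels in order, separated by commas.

II, I, III

I: 44.6/24.3 ≈ 1.835 → |1.835 − 1.778| = 0.057
II: 28.7/16.4 ≈ 1.750 → |1.750 − 1.778| = 0.028
III: 23.1/14.1 ≈ 1.638 → |1.638 − 1.778| = 0.140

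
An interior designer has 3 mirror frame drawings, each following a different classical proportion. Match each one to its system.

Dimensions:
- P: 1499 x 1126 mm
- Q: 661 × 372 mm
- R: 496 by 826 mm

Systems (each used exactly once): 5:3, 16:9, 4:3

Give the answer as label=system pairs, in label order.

P=4:3, Q=16:9, R=5:3

Ratios: P ≈ 1.331; Q ≈ 1.777; R ≈ 1.665.
Targets: 5:3 ≈ 1.667; 16:9 ≈ 1.778; 4:3 ≈ 1.333.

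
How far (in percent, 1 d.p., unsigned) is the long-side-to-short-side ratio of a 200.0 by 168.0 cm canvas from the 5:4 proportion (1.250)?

4.8%

Ratio = 200.0 / 168.0 ≈ 1.1905.
Ideal 5:4 = 1.2500. |1.1905 − 1.2500| / 1.2500 ≈ 4.76% → 4.8%.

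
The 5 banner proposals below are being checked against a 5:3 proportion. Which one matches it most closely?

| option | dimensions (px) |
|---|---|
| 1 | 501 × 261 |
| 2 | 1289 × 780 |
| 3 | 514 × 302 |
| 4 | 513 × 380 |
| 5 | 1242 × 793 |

2

Ratios (long/short): 1 ≈ 1.920; 2 ≈ 1.653; 3 ≈ 1.702; 4 ≈ 1.350; 5 ≈ 1.566.
5:3 ≈ 1.667; option 2 is nearest (Δ 0.014).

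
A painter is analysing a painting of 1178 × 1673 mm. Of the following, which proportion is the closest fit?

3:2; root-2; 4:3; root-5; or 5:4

root-2

Ratio = 1673 / 1178 ≈ 1.420.
Distances: 3:2 1.500 (Δ 0.080); root-2 1.414 (Δ 0.006); 4:3 1.333 (Δ 0.087); root-5 2.236 (Δ 0.816); 5:4 1.250 (Δ 0.170).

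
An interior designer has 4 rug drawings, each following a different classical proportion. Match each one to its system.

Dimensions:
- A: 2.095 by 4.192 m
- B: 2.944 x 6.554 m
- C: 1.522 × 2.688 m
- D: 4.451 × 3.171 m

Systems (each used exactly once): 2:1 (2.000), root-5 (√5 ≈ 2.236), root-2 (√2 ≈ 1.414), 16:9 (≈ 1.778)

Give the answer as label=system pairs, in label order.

A=2:1, B=root-5, C=16:9, D=root-2

Ratios: A ≈ 2.001; B ≈ 2.226; C ≈ 1.766; D ≈ 1.404.
Targets: 2:1 ≈ 2.000; root-5 ≈ 2.236; root-2 ≈ 1.414; 16:9 ≈ 1.778.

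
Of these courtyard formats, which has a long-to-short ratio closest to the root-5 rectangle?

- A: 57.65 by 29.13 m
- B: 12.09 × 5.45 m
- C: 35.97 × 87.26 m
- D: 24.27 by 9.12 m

B

Target root-5 ≈ 2.236.
A: 1.979 (Δ0.257)  B: 2.218 (Δ0.018)  C: 2.426 (Δ0.190)  D: 2.661 (Δ0.425)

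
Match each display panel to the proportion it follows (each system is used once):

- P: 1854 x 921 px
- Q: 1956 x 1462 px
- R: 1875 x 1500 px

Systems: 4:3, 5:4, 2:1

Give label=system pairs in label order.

P=2:1, Q=4:3, R=5:4

Ratios: P ≈ 2.013; Q ≈ 1.338; R ≈ 1.250.
Targets: 4:3 ≈ 1.333; 5:4 ≈ 1.250; 2:1 ≈ 2.000.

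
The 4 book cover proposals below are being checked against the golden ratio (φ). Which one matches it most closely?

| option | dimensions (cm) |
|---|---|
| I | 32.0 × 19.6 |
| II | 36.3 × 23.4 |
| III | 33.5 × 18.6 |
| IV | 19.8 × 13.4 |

Ratios (long/short): I ≈ 1.633; II ≈ 1.551; III ≈ 1.801; IV ≈ 1.478.
golden ratio ≈ 1.618; option I is nearest (Δ 0.015).

I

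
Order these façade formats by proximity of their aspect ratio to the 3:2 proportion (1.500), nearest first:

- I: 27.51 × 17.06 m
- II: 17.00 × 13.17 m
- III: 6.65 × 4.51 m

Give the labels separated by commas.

III, I, II

I: 27.51/17.06 ≈ 1.613 → |1.613 − 1.500| = 0.113
II: 17.00/13.17 ≈ 1.291 → |1.291 − 1.500| = 0.209
III: 6.65/4.51 ≈ 1.475 → |1.475 − 1.500| = 0.025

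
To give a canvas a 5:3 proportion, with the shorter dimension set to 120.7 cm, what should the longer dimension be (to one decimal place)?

201.2 cm

5:3 ≈ 1.66667.
Longer side = 120.7 × 1.66667 ≈ 201.167 → 201.2 cm.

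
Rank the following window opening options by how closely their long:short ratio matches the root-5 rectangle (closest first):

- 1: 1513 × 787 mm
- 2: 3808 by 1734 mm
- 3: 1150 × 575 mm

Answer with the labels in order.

2, 3, 1

1: 1513/787 ≈ 1.922 → |1.922 − 2.236| = 0.314
2: 3808/1734 ≈ 2.196 → |2.196 − 2.236| = 0.040
3: 1150/575 ≈ 2.000 → |2.000 − 2.236| = 0.236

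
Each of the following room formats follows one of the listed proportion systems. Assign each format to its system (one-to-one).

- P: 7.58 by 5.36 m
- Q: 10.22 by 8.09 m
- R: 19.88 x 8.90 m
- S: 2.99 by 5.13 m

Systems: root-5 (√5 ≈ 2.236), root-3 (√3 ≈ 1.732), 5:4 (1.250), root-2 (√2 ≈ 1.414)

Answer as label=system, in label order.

P=root-2, Q=5:4, R=root-5, S=root-3

Ratios: P ≈ 1.414; Q ≈ 1.263; R ≈ 2.234; S ≈ 1.716.
Targets: root-5 ≈ 2.236; root-3 ≈ 1.732; 5:4 ≈ 1.250; root-2 ≈ 1.414.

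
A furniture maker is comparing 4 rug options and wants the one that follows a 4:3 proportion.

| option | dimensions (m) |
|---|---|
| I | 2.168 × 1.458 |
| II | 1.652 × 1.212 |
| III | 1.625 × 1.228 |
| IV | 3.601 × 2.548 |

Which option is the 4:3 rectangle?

Ratios (long/short): I ≈ 1.487; II ≈ 1.363; III ≈ 1.323; IV ≈ 1.413.
4:3 ≈ 1.333; option III is nearest (Δ 0.010).

III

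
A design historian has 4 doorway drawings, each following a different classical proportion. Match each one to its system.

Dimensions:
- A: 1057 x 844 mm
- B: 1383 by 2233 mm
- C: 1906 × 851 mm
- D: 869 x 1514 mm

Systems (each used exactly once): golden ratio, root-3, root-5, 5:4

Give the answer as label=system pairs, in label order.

Ratios: A ≈ 1.252; B ≈ 1.615; C ≈ 2.240; D ≈ 1.742.
Targets: golden ratio ≈ 1.618; root-3 ≈ 1.732; root-5 ≈ 2.236; 5:4 ≈ 1.250.

A=5:4, B=golden ratio, C=root-5, D=root-3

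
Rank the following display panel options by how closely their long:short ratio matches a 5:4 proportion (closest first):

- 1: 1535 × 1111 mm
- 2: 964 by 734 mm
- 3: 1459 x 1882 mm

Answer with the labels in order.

3, 2, 1

Ratios: 1 = 1535 / 1111 ≈ 1.382; 2 = 964 / 734 ≈ 1.313; 3 = 1882 / 1459 ≈ 1.290.
|Δ from 1.250|: 1 0.132; 2 0.063; 3 0.040.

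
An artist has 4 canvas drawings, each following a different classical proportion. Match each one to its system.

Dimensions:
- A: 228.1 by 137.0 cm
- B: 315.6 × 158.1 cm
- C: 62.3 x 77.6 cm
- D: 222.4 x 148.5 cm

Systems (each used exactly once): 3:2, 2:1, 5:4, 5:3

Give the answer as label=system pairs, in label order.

Ratios: A ≈ 1.665; B ≈ 1.996; C ≈ 1.246; D ≈ 1.498.
Targets: 3:2 ≈ 1.500; 2:1 ≈ 2.000; 5:4 ≈ 1.250; 5:3 ≈ 1.667.

A=5:3, B=2:1, C=5:4, D=3:2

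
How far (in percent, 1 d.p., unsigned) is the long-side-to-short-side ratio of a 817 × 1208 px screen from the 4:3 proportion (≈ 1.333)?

Ratio = 1208 / 817 ≈ 1.4786.
Ideal 4:3 ≈ 1.3333. |1.4786 − 1.3333| / 1.3333 ≈ 10.90% → 10.9%.

10.9%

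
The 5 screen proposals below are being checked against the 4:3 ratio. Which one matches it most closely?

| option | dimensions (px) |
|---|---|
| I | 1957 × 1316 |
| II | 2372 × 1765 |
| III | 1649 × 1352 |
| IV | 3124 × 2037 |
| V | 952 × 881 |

II

Target 4:3 ≈ 1.333.
I: 1.487 (Δ0.154)  II: 1.344 (Δ0.011)  III: 1.220 (Δ0.113)  IV: 1.534 (Δ0.201)  V: 1.081 (Δ0.252)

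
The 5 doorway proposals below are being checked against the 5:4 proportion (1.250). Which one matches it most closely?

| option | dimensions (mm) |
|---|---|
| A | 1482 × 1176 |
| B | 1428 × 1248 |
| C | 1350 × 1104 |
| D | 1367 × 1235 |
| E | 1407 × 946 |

A

Ratios (long/short): A ≈ 1.260; B ≈ 1.144; C ≈ 1.223; D ≈ 1.107; E ≈ 1.487.
5:4 ≈ 1.250; option A is nearest (Δ 0.010).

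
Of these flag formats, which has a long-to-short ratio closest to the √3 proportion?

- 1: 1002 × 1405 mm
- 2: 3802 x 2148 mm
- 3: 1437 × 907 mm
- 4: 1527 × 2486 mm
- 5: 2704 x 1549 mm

5

Ratios (long/short): 1 ≈ 1.402; 2 ≈ 1.770; 3 ≈ 1.584; 4 ≈ 1.628; 5 ≈ 1.746.
root-3 ≈ 1.732; option 5 is nearest (Δ 0.014).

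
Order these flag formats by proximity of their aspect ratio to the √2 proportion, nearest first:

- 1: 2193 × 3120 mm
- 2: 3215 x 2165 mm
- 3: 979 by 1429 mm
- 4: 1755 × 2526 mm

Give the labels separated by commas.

1, 4, 3, 2

Ratios: 1 = 3120 / 2193 ≈ 1.423; 2 = 3215 / 2165 ≈ 1.485; 3 = 1429 / 979 ≈ 1.460; 4 = 2526 / 1755 ≈ 1.439.
|Δ from 1.414|: 1 0.009; 2 0.071; 3 0.046; 4 0.025.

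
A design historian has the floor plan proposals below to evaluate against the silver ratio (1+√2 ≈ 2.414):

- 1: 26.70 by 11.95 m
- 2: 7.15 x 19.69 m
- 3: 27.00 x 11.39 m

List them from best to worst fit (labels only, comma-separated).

3, 1, 2

1: 26.70/11.95 ≈ 2.234 → |2.234 − 2.414| = 0.180
2: 19.69/7.15 ≈ 2.754 → |2.754 − 2.414| = 0.340
3: 27.00/11.39 ≈ 2.371 → |2.371 − 2.414| = 0.043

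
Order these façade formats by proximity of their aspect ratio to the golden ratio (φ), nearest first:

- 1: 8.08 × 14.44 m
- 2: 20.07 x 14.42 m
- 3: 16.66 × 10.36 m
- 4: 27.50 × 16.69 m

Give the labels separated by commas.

1: 14.44/8.08 ≈ 1.787 → |1.787 − 1.618| = 0.169
2: 20.07/14.42 ≈ 1.392 → |1.392 − 1.618| = 0.226
3: 16.66/10.36 ≈ 1.608 → |1.608 − 1.618| = 0.010
4: 27.50/16.69 ≈ 1.648 → |1.648 − 1.618| = 0.030

3, 4, 1, 2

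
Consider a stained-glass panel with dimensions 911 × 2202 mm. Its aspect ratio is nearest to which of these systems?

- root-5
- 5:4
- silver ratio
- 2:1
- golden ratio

2202/911 ≈ 2.417. Nearest candidates are silver ratio (2.414, off by 0.003) and root-5 (2.236, off by 0.181).

silver ratio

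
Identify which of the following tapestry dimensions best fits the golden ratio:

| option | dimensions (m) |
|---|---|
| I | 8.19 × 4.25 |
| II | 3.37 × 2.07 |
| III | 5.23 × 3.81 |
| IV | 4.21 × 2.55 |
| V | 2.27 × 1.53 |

II

Ratios (long/short): I ≈ 1.927; II ≈ 1.628; III ≈ 1.373; IV ≈ 1.651; V ≈ 1.484.
golden ratio ≈ 1.618; option II is nearest (Δ 0.010).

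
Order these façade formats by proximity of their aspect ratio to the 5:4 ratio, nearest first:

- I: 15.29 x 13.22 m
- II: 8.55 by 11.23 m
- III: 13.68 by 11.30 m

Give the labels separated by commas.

I: 15.29/13.22 ≈ 1.157 → |1.157 − 1.250| = 0.093
II: 11.23/8.55 ≈ 1.313 → |1.313 − 1.250| = 0.063
III: 13.68/11.30 ≈ 1.211 → |1.211 − 1.250| = 0.039

III, II, I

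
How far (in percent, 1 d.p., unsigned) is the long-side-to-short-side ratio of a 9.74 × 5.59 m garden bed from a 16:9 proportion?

2.0%

Ratio = 9.74 / 5.59 ≈ 1.7424.
Ideal 16:9 ≈ 1.7778. |1.7424 − 1.7778| / 1.7778 ≈ 1.99% → 2.0%.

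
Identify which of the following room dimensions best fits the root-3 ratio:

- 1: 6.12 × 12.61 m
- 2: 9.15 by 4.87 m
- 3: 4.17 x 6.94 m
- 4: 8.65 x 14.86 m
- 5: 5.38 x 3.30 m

Target root-3 ≈ 1.732.
1: 2.060 (Δ0.328)  2: 1.879 (Δ0.147)  3: 1.664 (Δ0.068)  4: 1.718 (Δ0.014)  5: 1.630 (Δ0.102)

4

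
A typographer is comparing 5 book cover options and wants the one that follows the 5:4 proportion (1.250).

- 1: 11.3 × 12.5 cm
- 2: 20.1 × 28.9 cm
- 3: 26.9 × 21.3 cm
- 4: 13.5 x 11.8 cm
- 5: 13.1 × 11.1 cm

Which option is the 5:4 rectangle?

3

Target 5:4 ≈ 1.250.
1: 1.106 (Δ0.144)  2: 1.438 (Δ0.188)  3: 1.263 (Δ0.013)  4: 1.144 (Δ0.106)  5: 1.180 (Δ0.070)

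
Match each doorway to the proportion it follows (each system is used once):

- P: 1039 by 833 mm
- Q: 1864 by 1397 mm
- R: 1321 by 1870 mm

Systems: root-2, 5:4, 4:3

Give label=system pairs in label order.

Ratios: P ≈ 1.247; Q ≈ 1.334; R ≈ 1.416.
Targets: root-2 ≈ 1.414; 5:4 ≈ 1.250; 4:3 ≈ 1.333.

P=5:4, Q=4:3, R=root-2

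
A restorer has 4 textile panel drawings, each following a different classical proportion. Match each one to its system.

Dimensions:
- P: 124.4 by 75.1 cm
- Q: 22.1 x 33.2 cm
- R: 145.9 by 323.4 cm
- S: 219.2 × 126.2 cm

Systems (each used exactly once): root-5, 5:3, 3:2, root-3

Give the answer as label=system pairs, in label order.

P=5:3, Q=3:2, R=root-5, S=root-3

P = 124.4/75.1 ≈ 1.656 → 5:3 (1.667)
Q = 33.2/22.1 ≈ 1.502 → 3:2 (1.500)
R = 323.4/145.9 ≈ 2.217 → root-5 (2.236)
S = 219.2/126.2 ≈ 1.737 → root-3 (1.732)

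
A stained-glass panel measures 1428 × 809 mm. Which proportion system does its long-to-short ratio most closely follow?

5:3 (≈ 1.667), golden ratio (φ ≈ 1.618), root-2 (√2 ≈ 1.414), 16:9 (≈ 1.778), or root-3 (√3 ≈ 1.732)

16:9

1428/809 ≈ 1.765. Nearest candidates are 16:9 (1.778, off by 0.013) and root-3 (1.732, off by 0.033).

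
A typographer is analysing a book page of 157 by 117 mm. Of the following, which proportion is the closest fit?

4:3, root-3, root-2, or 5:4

157/117 ≈ 1.342. Nearest candidates are 4:3 (1.333, off by 0.009) and root-2 (1.414, off by 0.072).

4:3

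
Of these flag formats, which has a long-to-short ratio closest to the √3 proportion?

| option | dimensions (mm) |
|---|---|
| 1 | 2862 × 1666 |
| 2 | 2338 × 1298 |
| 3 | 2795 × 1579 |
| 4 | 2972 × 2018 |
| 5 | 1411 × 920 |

Ratios (long/short): 1 ≈ 1.718; 2 ≈ 1.801; 3 ≈ 1.770; 4 ≈ 1.473; 5 ≈ 1.534.
root-3 ≈ 1.732; option 1 is nearest (Δ 0.014).

1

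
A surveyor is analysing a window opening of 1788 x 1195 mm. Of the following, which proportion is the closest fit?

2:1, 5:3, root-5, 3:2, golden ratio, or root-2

3:2

Ratio = 1788 / 1195 ≈ 1.496.
Distances: 2:1 2.000 (Δ 0.504); 5:3 1.667 (Δ 0.171); root-5 2.236 (Δ 0.740); 3:2 1.500 (Δ 0.004); golden ratio 1.618 (Δ 0.122); root-2 1.414 (Δ 0.082).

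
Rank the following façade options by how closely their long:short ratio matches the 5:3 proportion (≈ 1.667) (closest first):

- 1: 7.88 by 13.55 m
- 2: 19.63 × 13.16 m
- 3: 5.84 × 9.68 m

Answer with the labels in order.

3, 1, 2

Ratios: 1 = 13.55 / 7.88 ≈ 1.720; 2 = 19.63 / 13.16 ≈ 1.492; 3 = 9.68 / 5.84 ≈ 1.658.
|Δ from 1.667|: 1 0.053; 2 0.175; 3 0.009.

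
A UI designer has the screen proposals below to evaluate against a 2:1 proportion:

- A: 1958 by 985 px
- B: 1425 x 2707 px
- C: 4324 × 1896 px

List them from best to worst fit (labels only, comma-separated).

A: 1958/985 ≈ 1.988 → |1.988 − 2.000| = 0.012
B: 2707/1425 ≈ 1.900 → |1.900 − 2.000| = 0.100
C: 4324/1896 ≈ 2.281 → |2.281 − 2.000| = 0.281

A, B, C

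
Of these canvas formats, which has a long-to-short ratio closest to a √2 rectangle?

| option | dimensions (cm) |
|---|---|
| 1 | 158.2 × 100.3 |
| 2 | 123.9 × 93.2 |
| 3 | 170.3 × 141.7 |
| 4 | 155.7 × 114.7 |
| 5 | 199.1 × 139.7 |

5

Target root-2 ≈ 1.414.
1: 1.577 (Δ0.163)  2: 1.329 (Δ0.085)  3: 1.202 (Δ0.212)  4: 1.357 (Δ0.057)  5: 1.425 (Δ0.011)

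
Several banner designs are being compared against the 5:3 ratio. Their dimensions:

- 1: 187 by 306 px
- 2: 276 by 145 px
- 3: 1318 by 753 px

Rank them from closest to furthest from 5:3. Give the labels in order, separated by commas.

1: 306/187 ≈ 1.636 → |1.636 − 1.667| = 0.031
2: 276/145 ≈ 1.903 → |1.903 − 1.667| = 0.236
3: 1318/753 ≈ 1.750 → |1.750 − 1.667| = 0.083

1, 3, 2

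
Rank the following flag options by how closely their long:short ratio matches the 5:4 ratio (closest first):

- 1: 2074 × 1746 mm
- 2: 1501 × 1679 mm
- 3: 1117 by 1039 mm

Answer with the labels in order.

Ratios: 1 = 2074 / 1746 ≈ 1.188; 2 = 1679 / 1501 ≈ 1.119; 3 = 1117 / 1039 ≈ 1.075.
|Δ from 1.250|: 1 0.062; 2 0.131; 3 0.175.

1, 2, 3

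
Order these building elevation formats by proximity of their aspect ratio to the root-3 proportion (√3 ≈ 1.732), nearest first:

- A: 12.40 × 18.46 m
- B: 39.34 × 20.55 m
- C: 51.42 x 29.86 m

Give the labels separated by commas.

Ratios: A = 18.46 / 12.40 ≈ 1.489; B = 39.34 / 20.55 ≈ 1.914; C = 51.42 / 29.86 ≈ 1.722.
|Δ from 1.732|: A 0.243; B 0.182; C 0.010.

C, B, A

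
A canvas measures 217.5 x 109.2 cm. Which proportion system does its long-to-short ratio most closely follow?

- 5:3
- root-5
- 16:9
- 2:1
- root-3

2:1

217.5/109.2 ≈ 1.992. Nearest candidates are 2:1 (2.000, off by 0.008) and 16:9 (1.778, off by 0.214).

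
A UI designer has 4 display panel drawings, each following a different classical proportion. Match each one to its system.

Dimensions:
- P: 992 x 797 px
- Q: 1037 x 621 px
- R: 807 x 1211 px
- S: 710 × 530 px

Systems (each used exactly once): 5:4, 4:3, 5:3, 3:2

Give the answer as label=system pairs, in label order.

P = 992/797 ≈ 1.245 → 5:4 (1.250)
Q = 1037/621 ≈ 1.670 → 5:3 (1.667)
R = 1211/807 ≈ 1.501 → 3:2 (1.500)
S = 710/530 ≈ 1.340 → 4:3 (1.333)

P=5:4, Q=5:3, R=3:2, S=4:3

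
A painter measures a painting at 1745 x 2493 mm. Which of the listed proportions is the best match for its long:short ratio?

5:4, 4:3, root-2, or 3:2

2493/1745 ≈ 1.429. Nearest candidates are root-2 (1.414, off by 0.015) and 3:2 (1.500, off by 0.071).

root-2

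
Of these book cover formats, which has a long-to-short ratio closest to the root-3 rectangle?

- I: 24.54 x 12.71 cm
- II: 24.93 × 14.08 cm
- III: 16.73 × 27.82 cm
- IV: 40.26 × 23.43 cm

Target root-3 ≈ 1.732.
I: 1.931 (Δ0.199)  II: 1.771 (Δ0.039)  III: 1.663 (Δ0.069)  IV: 1.718 (Δ0.014)

IV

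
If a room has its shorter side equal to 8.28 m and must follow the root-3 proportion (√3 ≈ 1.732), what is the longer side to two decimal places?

root-3 ≈ 1.73205.
Longer side = 8.28 × 1.73205 ≈ 14.3414 → 14.34 m.

14.34 m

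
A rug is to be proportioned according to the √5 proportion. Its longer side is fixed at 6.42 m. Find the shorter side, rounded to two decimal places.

root-5 ≈ 2.23607.
Shorter side = 6.42 ÷ 2.23607 ≈ 2.8711 → 2.87 m.

2.87 m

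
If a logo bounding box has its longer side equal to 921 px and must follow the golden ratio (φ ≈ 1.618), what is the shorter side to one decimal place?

569.2 px

golden ratio ≈ 1.61803.
Shorter side = 921 ÷ 1.61803 ≈ 569.211 → 569.2 px.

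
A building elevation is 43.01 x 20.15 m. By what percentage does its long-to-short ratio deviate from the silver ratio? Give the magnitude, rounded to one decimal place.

11.6%

Ratio = 43.01 / 20.15 ≈ 2.1345.
Ideal silver ratio ≈ 2.4142. |2.1345 − 2.4142| / 2.4142 ≈ 11.59% → 11.6%.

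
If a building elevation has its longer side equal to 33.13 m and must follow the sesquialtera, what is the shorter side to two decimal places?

22.09 m

3:2 = 1.50000.
Shorter side = 33.13 ÷ 1.50000 ≈ 22.0867 → 22.09 m.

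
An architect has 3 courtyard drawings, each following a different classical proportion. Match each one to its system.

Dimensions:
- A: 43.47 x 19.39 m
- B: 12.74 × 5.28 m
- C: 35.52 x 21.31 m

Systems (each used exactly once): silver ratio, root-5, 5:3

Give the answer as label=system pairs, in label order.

A=root-5, B=silver ratio, C=5:3

A = 43.47/19.39 ≈ 2.242 → root-5 (2.236)
B = 12.74/5.28 ≈ 2.413 → silver ratio (2.414)
C = 35.52/21.31 ≈ 1.667 → 5:3 (1.667)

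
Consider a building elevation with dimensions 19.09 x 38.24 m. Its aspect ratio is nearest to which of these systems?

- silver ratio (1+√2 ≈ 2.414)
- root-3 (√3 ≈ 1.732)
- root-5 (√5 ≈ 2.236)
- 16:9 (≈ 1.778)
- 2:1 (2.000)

Ratio = 38.24 / 19.09 ≈ 2.003.
Distances: silver ratio 2.414 (Δ 0.411); root-3 1.732 (Δ 0.271); root-5 2.236 (Δ 0.233); 16:9 1.778 (Δ 0.225); 2:1 2.000 (Δ 0.003).

2:1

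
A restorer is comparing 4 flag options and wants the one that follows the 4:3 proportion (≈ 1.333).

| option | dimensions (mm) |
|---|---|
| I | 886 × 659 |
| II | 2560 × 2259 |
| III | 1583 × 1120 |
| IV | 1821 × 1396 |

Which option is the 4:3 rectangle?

Ratios (long/short): I ≈ 1.344; II ≈ 1.133; III ≈ 1.413; IV ≈ 1.304.
4:3 ≈ 1.333; option I is nearest (Δ 0.011).

I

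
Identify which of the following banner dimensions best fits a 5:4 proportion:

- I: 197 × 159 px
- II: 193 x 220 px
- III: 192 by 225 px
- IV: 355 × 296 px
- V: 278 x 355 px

I

Ratios (long/short): I ≈ 1.239; II ≈ 1.140; III ≈ 1.172; IV ≈ 1.199; V ≈ 1.277.
5:4 ≈ 1.250; option I is nearest (Δ 0.011).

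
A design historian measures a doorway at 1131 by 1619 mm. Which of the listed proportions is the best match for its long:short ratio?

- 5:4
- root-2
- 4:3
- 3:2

root-2

1619/1131 ≈ 1.431. Nearest candidates are root-2 (1.414, off by 0.017) and 3:2 (1.500, off by 0.069).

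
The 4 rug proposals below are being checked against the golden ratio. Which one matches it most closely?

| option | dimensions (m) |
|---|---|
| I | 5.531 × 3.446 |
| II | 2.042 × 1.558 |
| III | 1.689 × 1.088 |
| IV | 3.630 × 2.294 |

Target golden ratio ≈ 1.618.
I: 1.605 (Δ0.013)  II: 1.311 (Δ0.307)  III: 1.552 (Δ0.066)  IV: 1.582 (Δ0.036)

I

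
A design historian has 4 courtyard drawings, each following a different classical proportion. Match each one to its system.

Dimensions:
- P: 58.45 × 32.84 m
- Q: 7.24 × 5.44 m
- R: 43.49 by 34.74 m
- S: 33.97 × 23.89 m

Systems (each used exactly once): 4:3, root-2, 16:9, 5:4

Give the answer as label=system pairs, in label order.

P = 58.45/32.84 ≈ 1.780 → 16:9 (1.778)
Q = 7.24/5.44 ≈ 1.331 → 4:3 (1.333)
R = 43.49/34.74 ≈ 1.252 → 5:4 (1.250)
S = 33.97/23.89 ≈ 1.422 → root-2 (1.414)

P=16:9, Q=4:3, R=5:4, S=root-2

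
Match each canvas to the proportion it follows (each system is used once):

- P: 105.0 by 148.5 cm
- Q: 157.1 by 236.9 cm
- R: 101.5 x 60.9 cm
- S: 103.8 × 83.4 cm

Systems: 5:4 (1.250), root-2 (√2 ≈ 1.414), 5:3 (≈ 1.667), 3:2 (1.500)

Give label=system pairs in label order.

P = 148.5/105.0 ≈ 1.414 → root-2 (1.414)
Q = 236.9/157.1 ≈ 1.508 → 3:2 (1.500)
R = 101.5/60.9 ≈ 1.667 → 5:3 (1.667)
S = 103.8/83.4 ≈ 1.245 → 5:4 (1.250)

P=root-2, Q=3:2, R=5:3, S=5:4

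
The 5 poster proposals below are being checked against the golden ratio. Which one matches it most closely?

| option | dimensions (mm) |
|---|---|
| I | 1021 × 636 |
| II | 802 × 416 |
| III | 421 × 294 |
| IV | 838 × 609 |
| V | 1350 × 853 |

Ratios (long/short): I ≈ 1.605; II ≈ 1.928; III ≈ 1.432; IV ≈ 1.376; V ≈ 1.583.
golden ratio ≈ 1.618; option I is nearest (Δ 0.013).

I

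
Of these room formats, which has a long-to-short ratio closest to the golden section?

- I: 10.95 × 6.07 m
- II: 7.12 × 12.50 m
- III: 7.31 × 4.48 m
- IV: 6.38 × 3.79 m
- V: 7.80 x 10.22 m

III

Target golden ratio ≈ 1.618.
I: 1.804 (Δ0.186)  II: 1.756 (Δ0.138)  III: 1.632 (Δ0.014)  IV: 1.683 (Δ0.065)  V: 1.310 (Δ0.308)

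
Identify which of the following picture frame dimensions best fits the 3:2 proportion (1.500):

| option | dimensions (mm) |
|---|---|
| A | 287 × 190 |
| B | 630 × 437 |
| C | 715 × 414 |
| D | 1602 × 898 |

A

Target 3:2 ≈ 1.500.
A: 1.511 (Δ0.011)  B: 1.442 (Δ0.058)  C: 1.727 (Δ0.227)  D: 1.784 (Δ0.284)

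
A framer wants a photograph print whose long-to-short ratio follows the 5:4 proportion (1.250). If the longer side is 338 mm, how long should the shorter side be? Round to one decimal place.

5:4 = 1.25000.
Shorter side = 338 ÷ 1.25000 ≈ 270.400 → 270.4 mm.

270.4 mm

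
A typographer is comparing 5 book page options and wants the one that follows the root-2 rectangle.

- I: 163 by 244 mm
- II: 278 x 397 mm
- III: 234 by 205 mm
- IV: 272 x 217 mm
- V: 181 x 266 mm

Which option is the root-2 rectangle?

Ratios (long/short): I ≈ 1.497; II ≈ 1.428; III ≈ 1.141; IV ≈ 1.253; V ≈ 1.470.
root-2 ≈ 1.414; option II is nearest (Δ 0.014).

II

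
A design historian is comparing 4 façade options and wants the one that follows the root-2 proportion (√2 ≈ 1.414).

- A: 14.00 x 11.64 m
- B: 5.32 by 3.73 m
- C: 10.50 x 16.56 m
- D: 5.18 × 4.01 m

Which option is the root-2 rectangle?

Target root-2 ≈ 1.414.
A: 1.203 (Δ0.211)  B: 1.426 (Δ0.012)  C: 1.577 (Δ0.163)  D: 1.292 (Δ0.122)

B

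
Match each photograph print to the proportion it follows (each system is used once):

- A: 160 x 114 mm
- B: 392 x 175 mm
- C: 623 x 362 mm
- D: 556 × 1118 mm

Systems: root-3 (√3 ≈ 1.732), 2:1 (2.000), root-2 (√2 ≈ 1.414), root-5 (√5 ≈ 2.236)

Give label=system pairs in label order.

A=root-2, B=root-5, C=root-3, D=2:1

Ratios: A ≈ 1.404; B ≈ 2.240; C ≈ 1.721; D ≈ 2.011.
Targets: root-3 ≈ 1.732; 2:1 ≈ 2.000; root-2 ≈ 1.414; root-5 ≈ 2.236.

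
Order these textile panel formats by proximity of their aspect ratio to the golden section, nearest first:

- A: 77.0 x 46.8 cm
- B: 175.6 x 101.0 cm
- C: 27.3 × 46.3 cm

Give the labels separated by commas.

A, C, B

Ratios: A = 77.0 / 46.8 ≈ 1.645; B = 175.6 / 101.0 ≈ 1.739; C = 46.3 / 27.3 ≈ 1.696.
|Δ from 1.618|: A 0.027; B 0.121; C 0.078.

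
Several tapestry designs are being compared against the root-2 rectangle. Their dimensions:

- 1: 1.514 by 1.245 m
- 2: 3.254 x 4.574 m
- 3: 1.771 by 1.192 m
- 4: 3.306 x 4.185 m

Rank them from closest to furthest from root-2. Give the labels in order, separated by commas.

2, 3, 4, 1

1: 1.514/1.245 ≈ 1.216 → |1.216 − 1.414| = 0.198
2: 4.574/3.254 ≈ 1.406 → |1.406 − 1.414| = 0.008
3: 1.771/1.192 ≈ 1.486 → |1.486 − 1.414| = 0.072
4: 4.185/3.306 ≈ 1.266 → |1.266 − 1.414| = 0.148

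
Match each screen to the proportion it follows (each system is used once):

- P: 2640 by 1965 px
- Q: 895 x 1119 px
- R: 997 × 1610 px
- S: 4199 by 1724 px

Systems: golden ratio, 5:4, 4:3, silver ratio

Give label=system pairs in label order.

P = 2640/1965 ≈ 1.344 → 4:3 (1.333)
Q = 1119/895 ≈ 1.250 → 5:4 (1.250)
R = 1610/997 ≈ 1.615 → golden ratio (1.618)
S = 4199/1724 ≈ 2.436 → silver ratio (2.414)

P=4:3, Q=5:4, R=golden ratio, S=silver ratio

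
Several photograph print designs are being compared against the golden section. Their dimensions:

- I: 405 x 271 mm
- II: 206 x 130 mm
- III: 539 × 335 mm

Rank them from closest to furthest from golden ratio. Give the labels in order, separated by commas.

III, II, I

I: 405/271 ≈ 1.494 → |1.494 − 1.618| = 0.124
II: 206/130 ≈ 1.585 → |1.585 − 1.618| = 0.033
III: 539/335 ≈ 1.609 → |1.609 − 1.618| = 0.009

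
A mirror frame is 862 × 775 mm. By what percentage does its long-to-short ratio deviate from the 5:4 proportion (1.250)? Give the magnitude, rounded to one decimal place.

Ratio = 862 / 775 ≈ 1.1123.
Ideal 5:4 = 1.2500. |1.1123 − 1.2500| / 1.2500 ≈ 11.02% → 11.0%.

11.0%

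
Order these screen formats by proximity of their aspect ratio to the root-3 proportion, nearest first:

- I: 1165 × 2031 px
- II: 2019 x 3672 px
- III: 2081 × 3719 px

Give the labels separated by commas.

I: 2031/1165 ≈ 1.743 → |1.743 − 1.732| = 0.011
II: 3672/2019 ≈ 1.819 → |1.819 − 1.732| = 0.087
III: 3719/2081 ≈ 1.787 → |1.787 − 1.732| = 0.055

I, III, II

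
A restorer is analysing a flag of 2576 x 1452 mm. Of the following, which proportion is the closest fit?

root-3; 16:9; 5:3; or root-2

16:9

2576/1452 ≈ 1.774. Nearest candidates are 16:9 (1.778, off by 0.004) and root-3 (1.732, off by 0.042).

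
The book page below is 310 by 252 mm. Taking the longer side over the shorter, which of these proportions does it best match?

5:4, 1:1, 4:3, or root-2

5:4

Ratio = 310 / 252 ≈ 1.230.
Distances: 5:4 1.250 (Δ 0.020); 1:1 1.000 (Δ 0.230); 4:3 1.333 (Δ 0.103); root-2 1.414 (Δ 0.184).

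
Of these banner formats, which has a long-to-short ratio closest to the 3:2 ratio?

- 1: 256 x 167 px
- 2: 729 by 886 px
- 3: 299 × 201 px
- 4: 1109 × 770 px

3

Target 3:2 ≈ 1.500.
1: 1.533 (Δ0.033)  2: 1.215 (Δ0.285)  3: 1.488 (Δ0.012)  4: 1.440 (Δ0.060)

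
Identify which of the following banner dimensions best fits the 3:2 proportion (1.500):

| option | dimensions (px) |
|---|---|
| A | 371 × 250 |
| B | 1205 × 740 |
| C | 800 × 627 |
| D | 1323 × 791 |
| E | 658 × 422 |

A

Ratios (long/short): A ≈ 1.484; B ≈ 1.628; C ≈ 1.276; D ≈ 1.673; E ≈ 1.559.
3:2 ≈ 1.500; option A is nearest (Δ 0.016).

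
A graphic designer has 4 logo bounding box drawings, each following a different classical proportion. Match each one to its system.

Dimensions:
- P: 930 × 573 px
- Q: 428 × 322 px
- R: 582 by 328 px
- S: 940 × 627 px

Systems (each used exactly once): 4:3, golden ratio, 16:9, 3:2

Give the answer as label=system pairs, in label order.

P=golden ratio, Q=4:3, R=16:9, S=3:2

Ratios: P ≈ 1.623; Q ≈ 1.329; R ≈ 1.774; S ≈ 1.499.
Targets: 4:3 ≈ 1.333; golden ratio ≈ 1.618; 16:9 ≈ 1.778; 3:2 ≈ 1.500.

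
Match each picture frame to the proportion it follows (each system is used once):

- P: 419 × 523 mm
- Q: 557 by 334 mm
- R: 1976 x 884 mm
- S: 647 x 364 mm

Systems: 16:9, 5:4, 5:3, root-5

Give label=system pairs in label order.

P=5:4, Q=5:3, R=root-5, S=16:9

Ratios: P ≈ 1.248; Q ≈ 1.668; R ≈ 2.235; S ≈ 1.777.
Targets: 16:9 ≈ 1.778; 5:4 ≈ 1.250; 5:3 ≈ 1.667; root-5 ≈ 2.236.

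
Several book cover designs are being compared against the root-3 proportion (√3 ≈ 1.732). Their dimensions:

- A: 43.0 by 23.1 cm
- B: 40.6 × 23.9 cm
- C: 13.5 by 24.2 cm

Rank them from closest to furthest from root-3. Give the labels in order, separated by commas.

B, C, A

A: 43.0/23.1 ≈ 1.861 → |1.861 − 1.732| = 0.129
B: 40.6/23.9 ≈ 1.699 → |1.699 − 1.732| = 0.033
C: 24.2/13.5 ≈ 1.793 → |1.793 − 1.732| = 0.061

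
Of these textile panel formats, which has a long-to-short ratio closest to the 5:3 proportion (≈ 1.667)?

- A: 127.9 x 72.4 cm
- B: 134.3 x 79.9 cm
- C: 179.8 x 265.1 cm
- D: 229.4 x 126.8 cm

B

Ratios (long/short): A ≈ 1.767; B ≈ 1.681; C ≈ 1.474; D ≈ 1.809.
5:3 ≈ 1.667; option B is nearest (Δ 0.014).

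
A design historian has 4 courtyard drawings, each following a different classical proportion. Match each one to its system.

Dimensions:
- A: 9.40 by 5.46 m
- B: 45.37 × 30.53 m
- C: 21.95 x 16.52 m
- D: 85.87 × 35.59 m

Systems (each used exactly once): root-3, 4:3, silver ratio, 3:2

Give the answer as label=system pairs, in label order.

A=root-3, B=3:2, C=4:3, D=silver ratio

Ratios: A ≈ 1.722; B ≈ 1.486; C ≈ 1.329; D ≈ 2.413.
Targets: root-3 ≈ 1.732; 4:3 ≈ 1.333; silver ratio ≈ 2.414; 3:2 ≈ 1.500.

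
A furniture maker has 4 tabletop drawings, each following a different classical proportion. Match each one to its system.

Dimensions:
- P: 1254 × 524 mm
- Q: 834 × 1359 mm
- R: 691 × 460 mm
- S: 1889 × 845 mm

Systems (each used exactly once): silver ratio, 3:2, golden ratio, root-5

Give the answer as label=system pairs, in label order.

P = 1254/524 ≈ 2.393 → silver ratio (2.414)
Q = 1359/834 ≈ 1.629 → golden ratio (1.618)
R = 691/460 ≈ 1.502 → 3:2 (1.500)
S = 1889/845 ≈ 2.236 → root-5 (2.236)

P=silver ratio, Q=golden ratio, R=3:2, S=root-5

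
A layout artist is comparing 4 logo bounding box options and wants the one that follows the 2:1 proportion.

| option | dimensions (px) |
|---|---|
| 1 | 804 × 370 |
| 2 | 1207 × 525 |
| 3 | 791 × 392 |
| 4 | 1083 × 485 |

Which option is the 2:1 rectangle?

Ratios (long/short): 1 ≈ 2.173; 2 ≈ 2.299; 3 ≈ 2.018; 4 ≈ 2.233.
2:1 ≈ 2.000; option 3 is nearest (Δ 0.018).

3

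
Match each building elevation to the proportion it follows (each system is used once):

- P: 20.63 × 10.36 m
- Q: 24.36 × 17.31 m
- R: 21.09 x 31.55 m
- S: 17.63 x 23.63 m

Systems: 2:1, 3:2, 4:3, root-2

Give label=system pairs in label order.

Ratios: P ≈ 1.991; Q ≈ 1.407; R ≈ 1.496; S ≈ 1.340.
Targets: 2:1 ≈ 2.000; 3:2 ≈ 1.500; 4:3 ≈ 1.333; root-2 ≈ 1.414.

P=2:1, Q=root-2, R=3:2, S=4:3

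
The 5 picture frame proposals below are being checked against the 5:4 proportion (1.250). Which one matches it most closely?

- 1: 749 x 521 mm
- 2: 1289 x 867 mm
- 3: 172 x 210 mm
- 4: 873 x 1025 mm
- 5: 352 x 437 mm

Ratios (long/short): 1 ≈ 1.438; 2 ≈ 1.487; 3 ≈ 1.221; 4 ≈ 1.174; 5 ≈ 1.241.
5:4 ≈ 1.250; option 5 is nearest (Δ 0.009).

5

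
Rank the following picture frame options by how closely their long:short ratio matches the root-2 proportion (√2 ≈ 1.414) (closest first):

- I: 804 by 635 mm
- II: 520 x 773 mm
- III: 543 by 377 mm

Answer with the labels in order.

Ratios: I = 804 / 635 ≈ 1.266; II = 773 / 520 ≈ 1.487; III = 543 / 377 ≈ 1.440.
|Δ from 1.414|: I 0.148; II 0.073; III 0.026.

III, II, I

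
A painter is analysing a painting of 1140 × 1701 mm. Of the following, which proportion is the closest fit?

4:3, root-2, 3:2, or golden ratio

3:2

1701/1140 ≈ 1.492. Nearest candidates are 3:2 (1.500, off by 0.008) and root-2 (1.414, off by 0.078).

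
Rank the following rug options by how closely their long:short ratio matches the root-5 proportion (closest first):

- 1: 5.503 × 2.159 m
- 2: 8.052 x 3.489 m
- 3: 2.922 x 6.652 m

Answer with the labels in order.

1: 5.503/2.159 ≈ 2.549 → |2.549 − 2.236| = 0.313
2: 8.052/3.489 ≈ 2.308 → |2.308 − 2.236| = 0.072
3: 6.652/2.922 ≈ 2.277 → |2.277 − 2.236| = 0.041

3, 2, 1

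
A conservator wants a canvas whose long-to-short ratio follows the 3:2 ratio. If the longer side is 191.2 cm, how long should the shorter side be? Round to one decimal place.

3:2 = 1.50000.
Shorter side = 191.2 ÷ 1.50000 ≈ 127.467 → 127.5 cm.

127.5 cm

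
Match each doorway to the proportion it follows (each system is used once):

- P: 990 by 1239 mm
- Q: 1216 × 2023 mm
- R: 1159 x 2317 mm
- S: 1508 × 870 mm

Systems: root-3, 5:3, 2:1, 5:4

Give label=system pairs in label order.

Ratios: P ≈ 1.252; Q ≈ 1.664; R ≈ 1.999; S ≈ 1.733.
Targets: root-3 ≈ 1.732; 5:3 ≈ 1.667; 2:1 ≈ 2.000; 5:4 ≈ 1.250.

P=5:4, Q=5:3, R=2:1, S=root-3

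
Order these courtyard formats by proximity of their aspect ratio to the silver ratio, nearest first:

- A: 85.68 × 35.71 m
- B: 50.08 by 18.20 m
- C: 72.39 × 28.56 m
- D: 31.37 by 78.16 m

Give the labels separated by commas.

A: 85.68/35.71 ≈ 2.399 → |2.399 − 2.414| = 0.015
B: 50.08/18.20 ≈ 2.752 → |2.752 − 2.414| = 0.338
C: 72.39/28.56 ≈ 2.535 → |2.535 − 2.414| = 0.121
D: 78.16/31.37 ≈ 2.492 → |2.492 − 2.414| = 0.078

A, D, C, B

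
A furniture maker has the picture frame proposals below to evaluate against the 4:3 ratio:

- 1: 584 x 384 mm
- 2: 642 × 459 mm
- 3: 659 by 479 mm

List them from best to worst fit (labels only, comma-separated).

Ratios: 1 = 584 / 384 ≈ 1.521; 2 = 642 / 459 ≈ 1.399; 3 = 659 / 479 ≈ 1.376.
|Δ from 1.333|: 1 0.188; 2 0.066; 3 0.043.

3, 2, 1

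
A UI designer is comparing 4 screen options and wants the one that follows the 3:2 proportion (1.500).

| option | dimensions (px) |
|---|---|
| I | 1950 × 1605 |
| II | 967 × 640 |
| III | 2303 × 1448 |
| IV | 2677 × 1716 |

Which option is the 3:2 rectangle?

Target 3:2 ≈ 1.500.
I: 1.215 (Δ0.285)  II: 1.511 (Δ0.011)  III: 1.590 (Δ0.090)  IV: 1.560 (Δ0.060)

II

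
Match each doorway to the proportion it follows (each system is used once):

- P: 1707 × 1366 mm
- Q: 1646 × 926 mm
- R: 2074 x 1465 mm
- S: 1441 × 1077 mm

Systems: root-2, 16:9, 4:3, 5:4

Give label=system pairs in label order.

Ratios: P ≈ 1.250; Q ≈ 1.778; R ≈ 1.416; S ≈ 1.338.
Targets: root-2 ≈ 1.414; 16:9 ≈ 1.778; 4:3 ≈ 1.333; 5:4 ≈ 1.250.

P=5:4, Q=16:9, R=root-2, S=4:3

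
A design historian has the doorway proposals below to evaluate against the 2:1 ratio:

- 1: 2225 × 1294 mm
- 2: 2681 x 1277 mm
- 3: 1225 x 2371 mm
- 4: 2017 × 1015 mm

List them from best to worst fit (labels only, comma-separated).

4, 3, 2, 1

1: 2225/1294 ≈ 1.719 → |1.719 − 2.000| = 0.281
2: 2681/1277 ≈ 2.099 → |2.099 − 2.000| = 0.099
3: 2371/1225 ≈ 1.936 → |1.936 − 2.000| = 0.064
4: 2017/1015 ≈ 1.987 → |1.987 − 2.000| = 0.013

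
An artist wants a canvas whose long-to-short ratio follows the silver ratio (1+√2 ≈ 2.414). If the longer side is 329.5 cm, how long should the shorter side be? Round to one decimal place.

136.5 cm

silver ratio ≈ 2.41421.
Shorter side = 329.5 ÷ 2.41421 ≈ 136.484 → 136.5 cm.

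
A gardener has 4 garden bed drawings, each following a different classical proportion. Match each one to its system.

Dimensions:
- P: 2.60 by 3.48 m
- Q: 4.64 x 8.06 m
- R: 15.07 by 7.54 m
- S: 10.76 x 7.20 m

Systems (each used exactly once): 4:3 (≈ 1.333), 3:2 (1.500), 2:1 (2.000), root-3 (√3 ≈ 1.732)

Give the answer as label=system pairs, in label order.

P = 3.48/2.60 ≈ 1.338 → 4:3 (1.333)
Q = 8.06/4.64 ≈ 1.737 → root-3 (1.732)
R = 15.07/7.54 ≈ 1.999 → 2:1 (2.000)
S = 10.76/7.20 ≈ 1.494 → 3:2 (1.500)

P=4:3, Q=root-3, R=2:1, S=3:2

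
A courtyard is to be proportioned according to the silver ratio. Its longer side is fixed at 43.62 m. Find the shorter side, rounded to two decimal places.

silver ratio ≈ 2.41421.
Shorter side = 43.62 ÷ 2.41421 ≈ 18.0680 → 18.07 m.

18.07 m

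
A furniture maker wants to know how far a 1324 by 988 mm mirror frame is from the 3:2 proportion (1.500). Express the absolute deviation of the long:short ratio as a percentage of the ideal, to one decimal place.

10.7%

Ratio = 1324 / 988 ≈ 1.3401.
Ideal 3:2 = 1.5000. |1.3401 − 1.5000| / 1.5000 ≈ 10.66% → 10.7%.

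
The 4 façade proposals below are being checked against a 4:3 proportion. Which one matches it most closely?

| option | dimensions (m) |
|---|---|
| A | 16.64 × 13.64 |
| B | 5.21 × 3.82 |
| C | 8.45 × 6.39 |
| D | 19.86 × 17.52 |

Ratios (long/short): A ≈ 1.220; B ≈ 1.364; C ≈ 1.322; D ≈ 1.134.
4:3 ≈ 1.333; option C is nearest (Δ 0.011).

C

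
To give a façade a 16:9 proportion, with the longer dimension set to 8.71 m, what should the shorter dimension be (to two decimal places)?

16:9 ≈ 1.77778.
Shorter side = 8.71 ÷ 1.77778 ≈ 4.8994 → 4.90 m.

4.90 m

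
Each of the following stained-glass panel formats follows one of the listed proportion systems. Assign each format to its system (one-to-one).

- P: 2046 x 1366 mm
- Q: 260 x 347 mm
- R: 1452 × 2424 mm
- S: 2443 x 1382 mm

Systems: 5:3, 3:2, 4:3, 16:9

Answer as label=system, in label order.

Ratios: P ≈ 1.498; Q ≈ 1.335; R ≈ 1.669; S ≈ 1.768.
Targets: 5:3 ≈ 1.667; 3:2 ≈ 1.500; 4:3 ≈ 1.333; 16:9 ≈ 1.778.

P=3:2, Q=4:3, R=5:3, S=16:9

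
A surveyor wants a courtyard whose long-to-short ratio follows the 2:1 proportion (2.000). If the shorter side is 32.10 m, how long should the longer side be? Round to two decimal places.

2:1 = 2.00000.
Longer side = 32.10 × 2.00000 ≈ 64.2000 → 64.20 m.

64.20 m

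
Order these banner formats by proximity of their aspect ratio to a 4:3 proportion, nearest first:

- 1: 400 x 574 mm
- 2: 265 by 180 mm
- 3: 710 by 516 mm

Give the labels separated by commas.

Ratios: 1 = 574 / 400 ≈ 1.435; 2 = 265 / 180 ≈ 1.472; 3 = 710 / 516 ≈ 1.376.
|Δ from 1.333|: 1 0.102; 2 0.139; 3 0.043.

3, 1, 2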